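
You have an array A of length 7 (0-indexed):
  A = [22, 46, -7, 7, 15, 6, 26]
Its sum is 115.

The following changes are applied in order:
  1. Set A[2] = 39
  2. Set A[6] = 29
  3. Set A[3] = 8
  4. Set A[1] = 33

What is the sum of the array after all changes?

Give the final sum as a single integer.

Initial sum: 115
Change 1: A[2] -7 -> 39, delta = 46, sum = 161
Change 2: A[6] 26 -> 29, delta = 3, sum = 164
Change 3: A[3] 7 -> 8, delta = 1, sum = 165
Change 4: A[1] 46 -> 33, delta = -13, sum = 152

Answer: 152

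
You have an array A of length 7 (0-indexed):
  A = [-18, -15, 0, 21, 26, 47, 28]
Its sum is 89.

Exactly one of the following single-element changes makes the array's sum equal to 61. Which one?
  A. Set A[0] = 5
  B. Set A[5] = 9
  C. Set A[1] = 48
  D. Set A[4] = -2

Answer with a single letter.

Option A: A[0] -18->5, delta=23, new_sum=89+(23)=112
Option B: A[5] 47->9, delta=-38, new_sum=89+(-38)=51
Option C: A[1] -15->48, delta=63, new_sum=89+(63)=152
Option D: A[4] 26->-2, delta=-28, new_sum=89+(-28)=61 <-- matches target

Answer: D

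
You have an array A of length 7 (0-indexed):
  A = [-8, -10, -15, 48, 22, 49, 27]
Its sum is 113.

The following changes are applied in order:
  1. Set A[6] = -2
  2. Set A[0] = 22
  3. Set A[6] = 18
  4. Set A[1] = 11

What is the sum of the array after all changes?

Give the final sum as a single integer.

Answer: 155

Derivation:
Initial sum: 113
Change 1: A[6] 27 -> -2, delta = -29, sum = 84
Change 2: A[0] -8 -> 22, delta = 30, sum = 114
Change 3: A[6] -2 -> 18, delta = 20, sum = 134
Change 4: A[1] -10 -> 11, delta = 21, sum = 155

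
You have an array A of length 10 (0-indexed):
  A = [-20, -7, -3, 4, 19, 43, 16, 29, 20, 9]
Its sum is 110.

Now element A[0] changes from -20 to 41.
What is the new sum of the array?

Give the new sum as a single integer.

Old value at index 0: -20
New value at index 0: 41
Delta = 41 - -20 = 61
New sum = old_sum + delta = 110 + (61) = 171

Answer: 171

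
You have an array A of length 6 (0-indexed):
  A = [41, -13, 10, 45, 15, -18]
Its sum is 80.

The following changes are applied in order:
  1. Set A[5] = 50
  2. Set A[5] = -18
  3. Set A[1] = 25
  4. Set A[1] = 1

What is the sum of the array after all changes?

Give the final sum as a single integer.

Answer: 94

Derivation:
Initial sum: 80
Change 1: A[5] -18 -> 50, delta = 68, sum = 148
Change 2: A[5] 50 -> -18, delta = -68, sum = 80
Change 3: A[1] -13 -> 25, delta = 38, sum = 118
Change 4: A[1] 25 -> 1, delta = -24, sum = 94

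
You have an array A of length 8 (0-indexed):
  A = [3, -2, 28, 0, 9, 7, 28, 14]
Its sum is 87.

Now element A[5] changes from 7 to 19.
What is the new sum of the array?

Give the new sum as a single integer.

Answer: 99

Derivation:
Old value at index 5: 7
New value at index 5: 19
Delta = 19 - 7 = 12
New sum = old_sum + delta = 87 + (12) = 99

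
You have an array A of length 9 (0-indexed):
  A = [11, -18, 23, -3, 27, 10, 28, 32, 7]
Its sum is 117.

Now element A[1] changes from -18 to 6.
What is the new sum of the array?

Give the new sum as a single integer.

Old value at index 1: -18
New value at index 1: 6
Delta = 6 - -18 = 24
New sum = old_sum + delta = 117 + (24) = 141

Answer: 141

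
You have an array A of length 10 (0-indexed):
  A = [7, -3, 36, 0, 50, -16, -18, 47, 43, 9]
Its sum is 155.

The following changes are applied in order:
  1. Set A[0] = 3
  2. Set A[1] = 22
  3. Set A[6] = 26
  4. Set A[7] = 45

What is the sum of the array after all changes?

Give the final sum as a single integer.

Initial sum: 155
Change 1: A[0] 7 -> 3, delta = -4, sum = 151
Change 2: A[1] -3 -> 22, delta = 25, sum = 176
Change 3: A[6] -18 -> 26, delta = 44, sum = 220
Change 4: A[7] 47 -> 45, delta = -2, sum = 218

Answer: 218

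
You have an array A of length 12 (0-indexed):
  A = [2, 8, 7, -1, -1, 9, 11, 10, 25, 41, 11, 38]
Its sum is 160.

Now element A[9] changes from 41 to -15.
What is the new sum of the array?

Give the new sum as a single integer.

Old value at index 9: 41
New value at index 9: -15
Delta = -15 - 41 = -56
New sum = old_sum + delta = 160 + (-56) = 104

Answer: 104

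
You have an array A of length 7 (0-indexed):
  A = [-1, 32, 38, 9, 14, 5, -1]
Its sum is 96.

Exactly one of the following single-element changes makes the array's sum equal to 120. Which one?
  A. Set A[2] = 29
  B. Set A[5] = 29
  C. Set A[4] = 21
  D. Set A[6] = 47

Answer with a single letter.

Answer: B

Derivation:
Option A: A[2] 38->29, delta=-9, new_sum=96+(-9)=87
Option B: A[5] 5->29, delta=24, new_sum=96+(24)=120 <-- matches target
Option C: A[4] 14->21, delta=7, new_sum=96+(7)=103
Option D: A[6] -1->47, delta=48, new_sum=96+(48)=144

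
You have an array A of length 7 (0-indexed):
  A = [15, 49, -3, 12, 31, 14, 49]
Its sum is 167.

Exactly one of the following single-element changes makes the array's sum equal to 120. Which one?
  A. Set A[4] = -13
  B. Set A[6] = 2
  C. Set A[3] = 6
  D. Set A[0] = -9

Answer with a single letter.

Option A: A[4] 31->-13, delta=-44, new_sum=167+(-44)=123
Option B: A[6] 49->2, delta=-47, new_sum=167+(-47)=120 <-- matches target
Option C: A[3] 12->6, delta=-6, new_sum=167+(-6)=161
Option D: A[0] 15->-9, delta=-24, new_sum=167+(-24)=143

Answer: B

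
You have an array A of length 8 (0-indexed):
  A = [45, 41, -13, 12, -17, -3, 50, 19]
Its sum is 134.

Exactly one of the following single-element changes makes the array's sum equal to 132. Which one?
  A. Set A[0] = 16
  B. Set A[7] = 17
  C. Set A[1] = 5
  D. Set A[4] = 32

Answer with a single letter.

Option A: A[0] 45->16, delta=-29, new_sum=134+(-29)=105
Option B: A[7] 19->17, delta=-2, new_sum=134+(-2)=132 <-- matches target
Option C: A[1] 41->5, delta=-36, new_sum=134+(-36)=98
Option D: A[4] -17->32, delta=49, new_sum=134+(49)=183

Answer: B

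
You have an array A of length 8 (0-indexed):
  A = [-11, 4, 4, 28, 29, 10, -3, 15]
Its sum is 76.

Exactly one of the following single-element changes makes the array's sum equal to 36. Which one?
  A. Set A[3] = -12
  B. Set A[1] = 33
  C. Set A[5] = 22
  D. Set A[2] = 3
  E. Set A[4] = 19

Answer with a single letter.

Option A: A[3] 28->-12, delta=-40, new_sum=76+(-40)=36 <-- matches target
Option B: A[1] 4->33, delta=29, new_sum=76+(29)=105
Option C: A[5] 10->22, delta=12, new_sum=76+(12)=88
Option D: A[2] 4->3, delta=-1, new_sum=76+(-1)=75
Option E: A[4] 29->19, delta=-10, new_sum=76+(-10)=66

Answer: A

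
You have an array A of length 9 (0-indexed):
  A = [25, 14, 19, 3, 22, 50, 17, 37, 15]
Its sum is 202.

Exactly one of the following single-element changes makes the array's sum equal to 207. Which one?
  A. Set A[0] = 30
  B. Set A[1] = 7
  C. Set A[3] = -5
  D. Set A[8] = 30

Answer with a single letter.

Option A: A[0] 25->30, delta=5, new_sum=202+(5)=207 <-- matches target
Option B: A[1] 14->7, delta=-7, new_sum=202+(-7)=195
Option C: A[3] 3->-5, delta=-8, new_sum=202+(-8)=194
Option D: A[8] 15->30, delta=15, new_sum=202+(15)=217

Answer: A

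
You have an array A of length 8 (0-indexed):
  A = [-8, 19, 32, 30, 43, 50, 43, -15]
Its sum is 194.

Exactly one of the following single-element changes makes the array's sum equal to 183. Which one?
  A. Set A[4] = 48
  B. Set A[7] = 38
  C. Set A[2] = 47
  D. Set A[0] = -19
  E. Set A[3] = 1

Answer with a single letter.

Answer: D

Derivation:
Option A: A[4] 43->48, delta=5, new_sum=194+(5)=199
Option B: A[7] -15->38, delta=53, new_sum=194+(53)=247
Option C: A[2] 32->47, delta=15, new_sum=194+(15)=209
Option D: A[0] -8->-19, delta=-11, new_sum=194+(-11)=183 <-- matches target
Option E: A[3] 30->1, delta=-29, new_sum=194+(-29)=165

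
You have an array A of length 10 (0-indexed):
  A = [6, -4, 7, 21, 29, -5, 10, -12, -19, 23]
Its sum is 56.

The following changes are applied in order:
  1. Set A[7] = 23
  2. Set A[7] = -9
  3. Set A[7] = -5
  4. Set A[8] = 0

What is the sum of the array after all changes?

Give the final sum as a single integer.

Initial sum: 56
Change 1: A[7] -12 -> 23, delta = 35, sum = 91
Change 2: A[7] 23 -> -9, delta = -32, sum = 59
Change 3: A[7] -9 -> -5, delta = 4, sum = 63
Change 4: A[8] -19 -> 0, delta = 19, sum = 82

Answer: 82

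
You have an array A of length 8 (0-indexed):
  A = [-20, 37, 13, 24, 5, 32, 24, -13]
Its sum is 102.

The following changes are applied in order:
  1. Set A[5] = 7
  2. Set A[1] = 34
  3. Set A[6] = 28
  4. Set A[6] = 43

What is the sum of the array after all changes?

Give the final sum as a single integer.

Initial sum: 102
Change 1: A[5] 32 -> 7, delta = -25, sum = 77
Change 2: A[1] 37 -> 34, delta = -3, sum = 74
Change 3: A[6] 24 -> 28, delta = 4, sum = 78
Change 4: A[6] 28 -> 43, delta = 15, sum = 93

Answer: 93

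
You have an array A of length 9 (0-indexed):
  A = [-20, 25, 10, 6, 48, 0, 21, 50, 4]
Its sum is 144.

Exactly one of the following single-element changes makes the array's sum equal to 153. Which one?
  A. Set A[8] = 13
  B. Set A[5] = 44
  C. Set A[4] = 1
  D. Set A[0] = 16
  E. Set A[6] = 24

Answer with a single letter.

Answer: A

Derivation:
Option A: A[8] 4->13, delta=9, new_sum=144+(9)=153 <-- matches target
Option B: A[5] 0->44, delta=44, new_sum=144+(44)=188
Option C: A[4] 48->1, delta=-47, new_sum=144+(-47)=97
Option D: A[0] -20->16, delta=36, new_sum=144+(36)=180
Option E: A[6] 21->24, delta=3, new_sum=144+(3)=147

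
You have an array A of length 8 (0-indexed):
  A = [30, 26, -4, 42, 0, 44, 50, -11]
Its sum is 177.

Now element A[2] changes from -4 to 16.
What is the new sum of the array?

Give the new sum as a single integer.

Old value at index 2: -4
New value at index 2: 16
Delta = 16 - -4 = 20
New sum = old_sum + delta = 177 + (20) = 197

Answer: 197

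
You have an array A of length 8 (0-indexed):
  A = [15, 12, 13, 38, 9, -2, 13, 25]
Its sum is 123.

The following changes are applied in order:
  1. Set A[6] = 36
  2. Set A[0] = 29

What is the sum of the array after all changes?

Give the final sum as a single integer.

Initial sum: 123
Change 1: A[6] 13 -> 36, delta = 23, sum = 146
Change 2: A[0] 15 -> 29, delta = 14, sum = 160

Answer: 160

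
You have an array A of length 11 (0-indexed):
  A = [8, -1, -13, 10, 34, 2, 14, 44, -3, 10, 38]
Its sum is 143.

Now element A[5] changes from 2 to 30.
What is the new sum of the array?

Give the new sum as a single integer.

Answer: 171

Derivation:
Old value at index 5: 2
New value at index 5: 30
Delta = 30 - 2 = 28
New sum = old_sum + delta = 143 + (28) = 171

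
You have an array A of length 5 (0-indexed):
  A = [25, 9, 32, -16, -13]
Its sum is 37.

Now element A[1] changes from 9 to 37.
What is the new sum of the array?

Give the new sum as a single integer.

Answer: 65

Derivation:
Old value at index 1: 9
New value at index 1: 37
Delta = 37 - 9 = 28
New sum = old_sum + delta = 37 + (28) = 65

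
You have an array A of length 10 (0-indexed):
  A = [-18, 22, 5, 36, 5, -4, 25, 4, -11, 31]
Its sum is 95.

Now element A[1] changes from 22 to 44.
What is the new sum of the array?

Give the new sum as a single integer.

Old value at index 1: 22
New value at index 1: 44
Delta = 44 - 22 = 22
New sum = old_sum + delta = 95 + (22) = 117

Answer: 117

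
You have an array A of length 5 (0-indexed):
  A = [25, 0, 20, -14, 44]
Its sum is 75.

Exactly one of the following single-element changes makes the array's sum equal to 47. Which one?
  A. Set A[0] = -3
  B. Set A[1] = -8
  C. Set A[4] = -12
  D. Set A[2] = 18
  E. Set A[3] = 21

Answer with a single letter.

Option A: A[0] 25->-3, delta=-28, new_sum=75+(-28)=47 <-- matches target
Option B: A[1] 0->-8, delta=-8, new_sum=75+(-8)=67
Option C: A[4] 44->-12, delta=-56, new_sum=75+(-56)=19
Option D: A[2] 20->18, delta=-2, new_sum=75+(-2)=73
Option E: A[3] -14->21, delta=35, new_sum=75+(35)=110

Answer: A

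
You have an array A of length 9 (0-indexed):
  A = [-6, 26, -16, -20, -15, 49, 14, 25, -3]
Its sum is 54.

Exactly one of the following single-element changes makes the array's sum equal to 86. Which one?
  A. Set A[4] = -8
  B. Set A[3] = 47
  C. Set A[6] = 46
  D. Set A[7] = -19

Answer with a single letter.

Option A: A[4] -15->-8, delta=7, new_sum=54+(7)=61
Option B: A[3] -20->47, delta=67, new_sum=54+(67)=121
Option C: A[6] 14->46, delta=32, new_sum=54+(32)=86 <-- matches target
Option D: A[7] 25->-19, delta=-44, new_sum=54+(-44)=10

Answer: C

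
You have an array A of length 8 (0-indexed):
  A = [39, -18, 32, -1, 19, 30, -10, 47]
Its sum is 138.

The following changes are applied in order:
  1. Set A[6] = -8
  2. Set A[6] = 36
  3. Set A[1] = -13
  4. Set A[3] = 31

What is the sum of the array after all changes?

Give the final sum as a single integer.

Answer: 221

Derivation:
Initial sum: 138
Change 1: A[6] -10 -> -8, delta = 2, sum = 140
Change 2: A[6] -8 -> 36, delta = 44, sum = 184
Change 3: A[1] -18 -> -13, delta = 5, sum = 189
Change 4: A[3] -1 -> 31, delta = 32, sum = 221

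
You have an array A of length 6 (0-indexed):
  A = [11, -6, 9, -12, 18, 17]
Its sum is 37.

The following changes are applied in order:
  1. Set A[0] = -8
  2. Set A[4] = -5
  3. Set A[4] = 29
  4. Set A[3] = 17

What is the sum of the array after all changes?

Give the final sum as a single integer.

Answer: 58

Derivation:
Initial sum: 37
Change 1: A[0] 11 -> -8, delta = -19, sum = 18
Change 2: A[4] 18 -> -5, delta = -23, sum = -5
Change 3: A[4] -5 -> 29, delta = 34, sum = 29
Change 4: A[3] -12 -> 17, delta = 29, sum = 58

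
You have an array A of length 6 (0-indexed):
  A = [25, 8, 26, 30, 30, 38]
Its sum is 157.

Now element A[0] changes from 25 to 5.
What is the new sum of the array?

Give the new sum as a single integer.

Old value at index 0: 25
New value at index 0: 5
Delta = 5 - 25 = -20
New sum = old_sum + delta = 157 + (-20) = 137

Answer: 137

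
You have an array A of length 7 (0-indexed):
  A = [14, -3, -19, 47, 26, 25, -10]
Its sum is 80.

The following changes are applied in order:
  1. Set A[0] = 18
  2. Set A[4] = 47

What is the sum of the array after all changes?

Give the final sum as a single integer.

Answer: 105

Derivation:
Initial sum: 80
Change 1: A[0] 14 -> 18, delta = 4, sum = 84
Change 2: A[4] 26 -> 47, delta = 21, sum = 105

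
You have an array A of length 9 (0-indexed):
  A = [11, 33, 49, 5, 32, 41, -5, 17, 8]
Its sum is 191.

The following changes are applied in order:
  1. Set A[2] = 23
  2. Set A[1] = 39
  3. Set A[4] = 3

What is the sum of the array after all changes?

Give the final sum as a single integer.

Answer: 142

Derivation:
Initial sum: 191
Change 1: A[2] 49 -> 23, delta = -26, sum = 165
Change 2: A[1] 33 -> 39, delta = 6, sum = 171
Change 3: A[4] 32 -> 3, delta = -29, sum = 142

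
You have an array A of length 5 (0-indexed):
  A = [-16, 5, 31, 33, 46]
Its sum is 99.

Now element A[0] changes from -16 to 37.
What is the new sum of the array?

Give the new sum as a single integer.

Answer: 152

Derivation:
Old value at index 0: -16
New value at index 0: 37
Delta = 37 - -16 = 53
New sum = old_sum + delta = 99 + (53) = 152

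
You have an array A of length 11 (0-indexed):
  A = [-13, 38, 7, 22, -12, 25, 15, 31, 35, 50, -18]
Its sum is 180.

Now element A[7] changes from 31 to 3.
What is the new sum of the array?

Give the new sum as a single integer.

Answer: 152

Derivation:
Old value at index 7: 31
New value at index 7: 3
Delta = 3 - 31 = -28
New sum = old_sum + delta = 180 + (-28) = 152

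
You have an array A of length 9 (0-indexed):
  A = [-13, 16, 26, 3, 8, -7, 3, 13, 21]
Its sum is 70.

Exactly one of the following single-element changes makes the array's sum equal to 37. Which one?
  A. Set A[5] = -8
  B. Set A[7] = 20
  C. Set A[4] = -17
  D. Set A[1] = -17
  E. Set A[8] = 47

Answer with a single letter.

Option A: A[5] -7->-8, delta=-1, new_sum=70+(-1)=69
Option B: A[7] 13->20, delta=7, new_sum=70+(7)=77
Option C: A[4] 8->-17, delta=-25, new_sum=70+(-25)=45
Option D: A[1] 16->-17, delta=-33, new_sum=70+(-33)=37 <-- matches target
Option E: A[8] 21->47, delta=26, new_sum=70+(26)=96

Answer: D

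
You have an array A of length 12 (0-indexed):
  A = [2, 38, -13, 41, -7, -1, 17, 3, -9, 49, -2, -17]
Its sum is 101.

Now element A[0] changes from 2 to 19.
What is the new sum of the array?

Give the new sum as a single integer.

Answer: 118

Derivation:
Old value at index 0: 2
New value at index 0: 19
Delta = 19 - 2 = 17
New sum = old_sum + delta = 101 + (17) = 118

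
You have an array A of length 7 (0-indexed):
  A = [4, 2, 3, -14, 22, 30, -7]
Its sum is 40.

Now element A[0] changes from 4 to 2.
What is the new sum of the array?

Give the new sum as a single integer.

Old value at index 0: 4
New value at index 0: 2
Delta = 2 - 4 = -2
New sum = old_sum + delta = 40 + (-2) = 38

Answer: 38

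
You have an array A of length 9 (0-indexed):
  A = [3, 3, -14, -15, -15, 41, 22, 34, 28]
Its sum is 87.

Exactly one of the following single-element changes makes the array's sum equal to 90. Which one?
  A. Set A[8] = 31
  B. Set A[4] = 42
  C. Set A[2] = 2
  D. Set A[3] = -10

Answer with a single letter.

Option A: A[8] 28->31, delta=3, new_sum=87+(3)=90 <-- matches target
Option B: A[4] -15->42, delta=57, new_sum=87+(57)=144
Option C: A[2] -14->2, delta=16, new_sum=87+(16)=103
Option D: A[3] -15->-10, delta=5, new_sum=87+(5)=92

Answer: A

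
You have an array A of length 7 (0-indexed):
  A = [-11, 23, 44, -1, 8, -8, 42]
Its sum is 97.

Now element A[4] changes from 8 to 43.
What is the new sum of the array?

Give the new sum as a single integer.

Old value at index 4: 8
New value at index 4: 43
Delta = 43 - 8 = 35
New sum = old_sum + delta = 97 + (35) = 132

Answer: 132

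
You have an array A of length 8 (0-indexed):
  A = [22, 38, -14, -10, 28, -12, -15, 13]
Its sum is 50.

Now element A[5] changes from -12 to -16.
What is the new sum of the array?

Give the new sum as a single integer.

Old value at index 5: -12
New value at index 5: -16
Delta = -16 - -12 = -4
New sum = old_sum + delta = 50 + (-4) = 46

Answer: 46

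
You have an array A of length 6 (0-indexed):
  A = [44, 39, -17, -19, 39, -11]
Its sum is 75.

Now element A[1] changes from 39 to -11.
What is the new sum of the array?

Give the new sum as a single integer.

Old value at index 1: 39
New value at index 1: -11
Delta = -11 - 39 = -50
New sum = old_sum + delta = 75 + (-50) = 25

Answer: 25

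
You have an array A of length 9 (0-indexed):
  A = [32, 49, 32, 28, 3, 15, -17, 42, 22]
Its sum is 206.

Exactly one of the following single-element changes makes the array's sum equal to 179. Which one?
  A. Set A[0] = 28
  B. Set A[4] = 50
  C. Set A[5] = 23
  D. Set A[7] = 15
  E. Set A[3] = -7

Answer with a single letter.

Option A: A[0] 32->28, delta=-4, new_sum=206+(-4)=202
Option B: A[4] 3->50, delta=47, new_sum=206+(47)=253
Option C: A[5] 15->23, delta=8, new_sum=206+(8)=214
Option D: A[7] 42->15, delta=-27, new_sum=206+(-27)=179 <-- matches target
Option E: A[3] 28->-7, delta=-35, new_sum=206+(-35)=171

Answer: D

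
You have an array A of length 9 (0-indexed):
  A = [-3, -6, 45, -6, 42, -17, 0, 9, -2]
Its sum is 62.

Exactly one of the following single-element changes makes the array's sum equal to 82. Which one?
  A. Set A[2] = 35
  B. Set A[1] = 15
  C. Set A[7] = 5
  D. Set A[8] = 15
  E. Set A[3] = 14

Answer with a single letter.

Answer: E

Derivation:
Option A: A[2] 45->35, delta=-10, new_sum=62+(-10)=52
Option B: A[1] -6->15, delta=21, new_sum=62+(21)=83
Option C: A[7] 9->5, delta=-4, new_sum=62+(-4)=58
Option D: A[8] -2->15, delta=17, new_sum=62+(17)=79
Option E: A[3] -6->14, delta=20, new_sum=62+(20)=82 <-- matches target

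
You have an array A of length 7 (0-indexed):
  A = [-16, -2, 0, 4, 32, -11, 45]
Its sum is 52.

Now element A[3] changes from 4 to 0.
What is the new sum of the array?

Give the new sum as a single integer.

Old value at index 3: 4
New value at index 3: 0
Delta = 0 - 4 = -4
New sum = old_sum + delta = 52 + (-4) = 48

Answer: 48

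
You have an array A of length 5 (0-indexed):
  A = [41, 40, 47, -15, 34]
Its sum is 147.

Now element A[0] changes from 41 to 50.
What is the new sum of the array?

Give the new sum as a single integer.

Old value at index 0: 41
New value at index 0: 50
Delta = 50 - 41 = 9
New sum = old_sum + delta = 147 + (9) = 156

Answer: 156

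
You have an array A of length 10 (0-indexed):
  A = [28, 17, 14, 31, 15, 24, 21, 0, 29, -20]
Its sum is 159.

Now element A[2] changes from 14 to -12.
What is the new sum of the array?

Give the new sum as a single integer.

Answer: 133

Derivation:
Old value at index 2: 14
New value at index 2: -12
Delta = -12 - 14 = -26
New sum = old_sum + delta = 159 + (-26) = 133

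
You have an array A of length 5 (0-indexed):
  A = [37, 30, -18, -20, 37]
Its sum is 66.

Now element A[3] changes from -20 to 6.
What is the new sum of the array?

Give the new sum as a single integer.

Old value at index 3: -20
New value at index 3: 6
Delta = 6 - -20 = 26
New sum = old_sum + delta = 66 + (26) = 92

Answer: 92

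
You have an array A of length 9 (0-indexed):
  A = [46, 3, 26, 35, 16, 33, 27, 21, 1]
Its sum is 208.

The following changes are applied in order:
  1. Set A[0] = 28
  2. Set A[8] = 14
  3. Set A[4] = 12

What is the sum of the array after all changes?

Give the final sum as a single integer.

Initial sum: 208
Change 1: A[0] 46 -> 28, delta = -18, sum = 190
Change 2: A[8] 1 -> 14, delta = 13, sum = 203
Change 3: A[4] 16 -> 12, delta = -4, sum = 199

Answer: 199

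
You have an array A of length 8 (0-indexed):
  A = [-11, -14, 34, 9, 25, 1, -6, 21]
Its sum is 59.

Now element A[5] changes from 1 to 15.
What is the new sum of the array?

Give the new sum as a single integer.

Answer: 73

Derivation:
Old value at index 5: 1
New value at index 5: 15
Delta = 15 - 1 = 14
New sum = old_sum + delta = 59 + (14) = 73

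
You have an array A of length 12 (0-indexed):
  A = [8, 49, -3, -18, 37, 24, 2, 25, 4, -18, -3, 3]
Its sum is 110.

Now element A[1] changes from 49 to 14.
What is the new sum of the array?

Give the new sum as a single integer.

Old value at index 1: 49
New value at index 1: 14
Delta = 14 - 49 = -35
New sum = old_sum + delta = 110 + (-35) = 75

Answer: 75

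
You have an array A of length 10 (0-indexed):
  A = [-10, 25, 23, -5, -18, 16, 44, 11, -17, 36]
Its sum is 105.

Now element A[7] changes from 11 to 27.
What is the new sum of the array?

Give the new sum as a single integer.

Answer: 121

Derivation:
Old value at index 7: 11
New value at index 7: 27
Delta = 27 - 11 = 16
New sum = old_sum + delta = 105 + (16) = 121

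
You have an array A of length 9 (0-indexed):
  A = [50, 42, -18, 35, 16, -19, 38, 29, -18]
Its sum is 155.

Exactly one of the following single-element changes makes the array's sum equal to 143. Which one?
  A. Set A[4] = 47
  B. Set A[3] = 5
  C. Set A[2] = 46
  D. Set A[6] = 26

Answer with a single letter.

Option A: A[4] 16->47, delta=31, new_sum=155+(31)=186
Option B: A[3] 35->5, delta=-30, new_sum=155+(-30)=125
Option C: A[2] -18->46, delta=64, new_sum=155+(64)=219
Option D: A[6] 38->26, delta=-12, new_sum=155+(-12)=143 <-- matches target

Answer: D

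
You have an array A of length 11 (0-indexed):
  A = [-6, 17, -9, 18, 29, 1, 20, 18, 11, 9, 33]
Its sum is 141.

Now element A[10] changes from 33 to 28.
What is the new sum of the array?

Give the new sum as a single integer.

Old value at index 10: 33
New value at index 10: 28
Delta = 28 - 33 = -5
New sum = old_sum + delta = 141 + (-5) = 136

Answer: 136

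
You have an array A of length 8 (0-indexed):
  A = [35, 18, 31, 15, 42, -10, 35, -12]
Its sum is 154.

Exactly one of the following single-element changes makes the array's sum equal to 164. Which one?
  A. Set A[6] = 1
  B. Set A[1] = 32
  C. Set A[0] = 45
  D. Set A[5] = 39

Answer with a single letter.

Option A: A[6] 35->1, delta=-34, new_sum=154+(-34)=120
Option B: A[1] 18->32, delta=14, new_sum=154+(14)=168
Option C: A[0] 35->45, delta=10, new_sum=154+(10)=164 <-- matches target
Option D: A[5] -10->39, delta=49, new_sum=154+(49)=203

Answer: C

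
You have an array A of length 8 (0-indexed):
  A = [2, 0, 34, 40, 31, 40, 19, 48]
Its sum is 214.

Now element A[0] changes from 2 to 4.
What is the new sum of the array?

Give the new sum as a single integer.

Old value at index 0: 2
New value at index 0: 4
Delta = 4 - 2 = 2
New sum = old_sum + delta = 214 + (2) = 216

Answer: 216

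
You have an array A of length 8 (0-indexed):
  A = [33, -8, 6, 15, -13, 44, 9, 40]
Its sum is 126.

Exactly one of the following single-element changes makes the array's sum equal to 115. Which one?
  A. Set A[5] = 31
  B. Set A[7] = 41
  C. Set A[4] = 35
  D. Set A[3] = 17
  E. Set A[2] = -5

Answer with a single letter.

Option A: A[5] 44->31, delta=-13, new_sum=126+(-13)=113
Option B: A[7] 40->41, delta=1, new_sum=126+(1)=127
Option C: A[4] -13->35, delta=48, new_sum=126+(48)=174
Option D: A[3] 15->17, delta=2, new_sum=126+(2)=128
Option E: A[2] 6->-5, delta=-11, new_sum=126+(-11)=115 <-- matches target

Answer: E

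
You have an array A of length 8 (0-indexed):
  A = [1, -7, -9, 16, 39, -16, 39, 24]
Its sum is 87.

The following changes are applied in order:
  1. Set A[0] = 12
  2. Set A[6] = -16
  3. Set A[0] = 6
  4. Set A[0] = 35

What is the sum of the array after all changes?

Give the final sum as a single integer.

Answer: 66

Derivation:
Initial sum: 87
Change 1: A[0] 1 -> 12, delta = 11, sum = 98
Change 2: A[6] 39 -> -16, delta = -55, sum = 43
Change 3: A[0] 12 -> 6, delta = -6, sum = 37
Change 4: A[0] 6 -> 35, delta = 29, sum = 66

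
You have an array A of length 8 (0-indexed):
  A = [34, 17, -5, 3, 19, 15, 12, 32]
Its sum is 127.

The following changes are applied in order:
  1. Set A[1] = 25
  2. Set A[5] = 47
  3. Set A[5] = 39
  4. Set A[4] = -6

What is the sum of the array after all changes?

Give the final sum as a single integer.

Initial sum: 127
Change 1: A[1] 17 -> 25, delta = 8, sum = 135
Change 2: A[5] 15 -> 47, delta = 32, sum = 167
Change 3: A[5] 47 -> 39, delta = -8, sum = 159
Change 4: A[4] 19 -> -6, delta = -25, sum = 134

Answer: 134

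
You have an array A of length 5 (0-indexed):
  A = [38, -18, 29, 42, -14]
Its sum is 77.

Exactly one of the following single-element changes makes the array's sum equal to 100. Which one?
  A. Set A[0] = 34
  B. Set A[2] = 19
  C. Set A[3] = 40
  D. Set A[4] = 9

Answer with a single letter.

Option A: A[0] 38->34, delta=-4, new_sum=77+(-4)=73
Option B: A[2] 29->19, delta=-10, new_sum=77+(-10)=67
Option C: A[3] 42->40, delta=-2, new_sum=77+(-2)=75
Option D: A[4] -14->9, delta=23, new_sum=77+(23)=100 <-- matches target

Answer: D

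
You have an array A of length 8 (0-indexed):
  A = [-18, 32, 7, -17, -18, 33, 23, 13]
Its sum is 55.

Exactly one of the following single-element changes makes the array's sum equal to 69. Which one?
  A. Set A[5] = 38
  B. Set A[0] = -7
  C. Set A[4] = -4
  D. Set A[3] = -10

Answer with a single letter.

Answer: C

Derivation:
Option A: A[5] 33->38, delta=5, new_sum=55+(5)=60
Option B: A[0] -18->-7, delta=11, new_sum=55+(11)=66
Option C: A[4] -18->-4, delta=14, new_sum=55+(14)=69 <-- matches target
Option D: A[3] -17->-10, delta=7, new_sum=55+(7)=62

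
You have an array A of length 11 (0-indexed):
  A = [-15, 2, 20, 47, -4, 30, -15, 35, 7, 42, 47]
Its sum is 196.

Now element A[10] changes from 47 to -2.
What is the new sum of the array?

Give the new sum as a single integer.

Answer: 147

Derivation:
Old value at index 10: 47
New value at index 10: -2
Delta = -2 - 47 = -49
New sum = old_sum + delta = 196 + (-49) = 147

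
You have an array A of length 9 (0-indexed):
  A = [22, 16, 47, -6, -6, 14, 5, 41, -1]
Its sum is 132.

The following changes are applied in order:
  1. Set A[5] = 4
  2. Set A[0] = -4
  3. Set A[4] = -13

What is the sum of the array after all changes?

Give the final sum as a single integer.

Answer: 89

Derivation:
Initial sum: 132
Change 1: A[5] 14 -> 4, delta = -10, sum = 122
Change 2: A[0] 22 -> -4, delta = -26, sum = 96
Change 3: A[4] -6 -> -13, delta = -7, sum = 89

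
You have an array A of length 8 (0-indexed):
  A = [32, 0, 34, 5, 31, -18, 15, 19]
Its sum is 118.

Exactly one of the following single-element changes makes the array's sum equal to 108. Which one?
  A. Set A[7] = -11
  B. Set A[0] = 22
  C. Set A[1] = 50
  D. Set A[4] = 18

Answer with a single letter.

Option A: A[7] 19->-11, delta=-30, new_sum=118+(-30)=88
Option B: A[0] 32->22, delta=-10, new_sum=118+(-10)=108 <-- matches target
Option C: A[1] 0->50, delta=50, new_sum=118+(50)=168
Option D: A[4] 31->18, delta=-13, new_sum=118+(-13)=105

Answer: B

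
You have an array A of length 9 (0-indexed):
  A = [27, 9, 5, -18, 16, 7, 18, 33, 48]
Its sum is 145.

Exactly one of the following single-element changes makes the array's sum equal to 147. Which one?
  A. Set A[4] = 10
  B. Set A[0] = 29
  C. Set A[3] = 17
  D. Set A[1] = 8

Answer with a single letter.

Answer: B

Derivation:
Option A: A[4] 16->10, delta=-6, new_sum=145+(-6)=139
Option B: A[0] 27->29, delta=2, new_sum=145+(2)=147 <-- matches target
Option C: A[3] -18->17, delta=35, new_sum=145+(35)=180
Option D: A[1] 9->8, delta=-1, new_sum=145+(-1)=144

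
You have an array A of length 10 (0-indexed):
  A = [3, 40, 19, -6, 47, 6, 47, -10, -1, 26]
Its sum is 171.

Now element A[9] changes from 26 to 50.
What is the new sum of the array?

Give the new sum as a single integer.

Old value at index 9: 26
New value at index 9: 50
Delta = 50 - 26 = 24
New sum = old_sum + delta = 171 + (24) = 195

Answer: 195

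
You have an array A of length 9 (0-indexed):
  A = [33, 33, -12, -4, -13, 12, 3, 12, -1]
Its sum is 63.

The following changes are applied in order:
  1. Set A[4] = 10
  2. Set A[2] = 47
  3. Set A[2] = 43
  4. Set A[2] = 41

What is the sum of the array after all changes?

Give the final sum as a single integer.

Initial sum: 63
Change 1: A[4] -13 -> 10, delta = 23, sum = 86
Change 2: A[2] -12 -> 47, delta = 59, sum = 145
Change 3: A[2] 47 -> 43, delta = -4, sum = 141
Change 4: A[2] 43 -> 41, delta = -2, sum = 139

Answer: 139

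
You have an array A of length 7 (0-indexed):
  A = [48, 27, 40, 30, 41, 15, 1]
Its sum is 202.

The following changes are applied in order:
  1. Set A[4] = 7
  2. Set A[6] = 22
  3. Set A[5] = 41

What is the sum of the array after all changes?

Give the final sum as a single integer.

Initial sum: 202
Change 1: A[4] 41 -> 7, delta = -34, sum = 168
Change 2: A[6] 1 -> 22, delta = 21, sum = 189
Change 3: A[5] 15 -> 41, delta = 26, sum = 215

Answer: 215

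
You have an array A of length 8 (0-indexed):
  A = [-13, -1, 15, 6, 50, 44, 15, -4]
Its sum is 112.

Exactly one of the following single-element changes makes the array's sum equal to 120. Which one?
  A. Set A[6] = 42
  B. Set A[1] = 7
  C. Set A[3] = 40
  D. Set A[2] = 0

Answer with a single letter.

Answer: B

Derivation:
Option A: A[6] 15->42, delta=27, new_sum=112+(27)=139
Option B: A[1] -1->7, delta=8, new_sum=112+(8)=120 <-- matches target
Option C: A[3] 6->40, delta=34, new_sum=112+(34)=146
Option D: A[2] 15->0, delta=-15, new_sum=112+(-15)=97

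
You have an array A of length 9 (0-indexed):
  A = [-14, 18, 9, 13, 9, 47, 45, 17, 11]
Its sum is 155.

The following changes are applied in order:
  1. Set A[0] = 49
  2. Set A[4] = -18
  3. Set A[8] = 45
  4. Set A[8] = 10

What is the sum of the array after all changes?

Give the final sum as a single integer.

Initial sum: 155
Change 1: A[0] -14 -> 49, delta = 63, sum = 218
Change 2: A[4] 9 -> -18, delta = -27, sum = 191
Change 3: A[8] 11 -> 45, delta = 34, sum = 225
Change 4: A[8] 45 -> 10, delta = -35, sum = 190

Answer: 190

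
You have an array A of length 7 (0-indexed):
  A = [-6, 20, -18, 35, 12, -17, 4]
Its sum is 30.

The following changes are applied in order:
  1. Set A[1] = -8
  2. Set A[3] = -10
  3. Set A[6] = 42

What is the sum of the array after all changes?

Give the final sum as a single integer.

Initial sum: 30
Change 1: A[1] 20 -> -8, delta = -28, sum = 2
Change 2: A[3] 35 -> -10, delta = -45, sum = -43
Change 3: A[6] 4 -> 42, delta = 38, sum = -5

Answer: -5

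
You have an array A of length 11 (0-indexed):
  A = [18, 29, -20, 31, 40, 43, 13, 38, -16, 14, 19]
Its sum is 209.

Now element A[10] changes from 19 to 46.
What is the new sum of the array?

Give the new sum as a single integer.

Answer: 236

Derivation:
Old value at index 10: 19
New value at index 10: 46
Delta = 46 - 19 = 27
New sum = old_sum + delta = 209 + (27) = 236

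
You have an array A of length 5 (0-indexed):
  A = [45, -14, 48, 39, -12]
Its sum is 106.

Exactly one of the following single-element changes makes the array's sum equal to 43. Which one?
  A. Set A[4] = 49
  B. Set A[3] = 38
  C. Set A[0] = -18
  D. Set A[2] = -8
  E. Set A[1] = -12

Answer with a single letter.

Answer: C

Derivation:
Option A: A[4] -12->49, delta=61, new_sum=106+(61)=167
Option B: A[3] 39->38, delta=-1, new_sum=106+(-1)=105
Option C: A[0] 45->-18, delta=-63, new_sum=106+(-63)=43 <-- matches target
Option D: A[2] 48->-8, delta=-56, new_sum=106+(-56)=50
Option E: A[1] -14->-12, delta=2, new_sum=106+(2)=108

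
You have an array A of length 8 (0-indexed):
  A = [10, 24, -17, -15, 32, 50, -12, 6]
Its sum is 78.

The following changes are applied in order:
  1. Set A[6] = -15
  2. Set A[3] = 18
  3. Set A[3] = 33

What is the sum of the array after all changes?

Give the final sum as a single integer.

Initial sum: 78
Change 1: A[6] -12 -> -15, delta = -3, sum = 75
Change 2: A[3] -15 -> 18, delta = 33, sum = 108
Change 3: A[3] 18 -> 33, delta = 15, sum = 123

Answer: 123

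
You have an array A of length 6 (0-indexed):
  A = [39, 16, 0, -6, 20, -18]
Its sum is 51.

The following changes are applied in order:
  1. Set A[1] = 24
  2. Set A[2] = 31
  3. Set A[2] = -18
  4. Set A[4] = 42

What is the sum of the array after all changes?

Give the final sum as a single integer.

Answer: 63

Derivation:
Initial sum: 51
Change 1: A[1] 16 -> 24, delta = 8, sum = 59
Change 2: A[2] 0 -> 31, delta = 31, sum = 90
Change 3: A[2] 31 -> -18, delta = -49, sum = 41
Change 4: A[4] 20 -> 42, delta = 22, sum = 63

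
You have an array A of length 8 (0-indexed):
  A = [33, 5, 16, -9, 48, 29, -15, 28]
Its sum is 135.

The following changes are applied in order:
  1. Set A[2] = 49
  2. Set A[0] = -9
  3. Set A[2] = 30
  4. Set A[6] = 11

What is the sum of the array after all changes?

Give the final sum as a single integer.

Initial sum: 135
Change 1: A[2] 16 -> 49, delta = 33, sum = 168
Change 2: A[0] 33 -> -9, delta = -42, sum = 126
Change 3: A[2] 49 -> 30, delta = -19, sum = 107
Change 4: A[6] -15 -> 11, delta = 26, sum = 133

Answer: 133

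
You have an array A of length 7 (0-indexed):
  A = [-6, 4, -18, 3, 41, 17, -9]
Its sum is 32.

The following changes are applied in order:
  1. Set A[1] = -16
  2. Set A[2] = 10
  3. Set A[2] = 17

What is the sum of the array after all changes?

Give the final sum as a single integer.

Answer: 47

Derivation:
Initial sum: 32
Change 1: A[1] 4 -> -16, delta = -20, sum = 12
Change 2: A[2] -18 -> 10, delta = 28, sum = 40
Change 3: A[2] 10 -> 17, delta = 7, sum = 47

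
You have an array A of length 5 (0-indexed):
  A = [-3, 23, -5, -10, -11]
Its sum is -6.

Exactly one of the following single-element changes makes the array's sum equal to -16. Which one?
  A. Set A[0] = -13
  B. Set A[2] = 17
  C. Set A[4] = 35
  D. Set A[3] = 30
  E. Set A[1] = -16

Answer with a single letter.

Answer: A

Derivation:
Option A: A[0] -3->-13, delta=-10, new_sum=-6+(-10)=-16 <-- matches target
Option B: A[2] -5->17, delta=22, new_sum=-6+(22)=16
Option C: A[4] -11->35, delta=46, new_sum=-6+(46)=40
Option D: A[3] -10->30, delta=40, new_sum=-6+(40)=34
Option E: A[1] 23->-16, delta=-39, new_sum=-6+(-39)=-45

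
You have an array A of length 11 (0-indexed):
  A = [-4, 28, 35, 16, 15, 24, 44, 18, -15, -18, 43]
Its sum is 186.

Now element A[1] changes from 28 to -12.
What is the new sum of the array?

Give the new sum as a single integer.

Old value at index 1: 28
New value at index 1: -12
Delta = -12 - 28 = -40
New sum = old_sum + delta = 186 + (-40) = 146

Answer: 146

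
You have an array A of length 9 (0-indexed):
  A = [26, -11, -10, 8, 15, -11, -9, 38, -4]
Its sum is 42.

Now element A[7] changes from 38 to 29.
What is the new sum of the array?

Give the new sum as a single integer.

Old value at index 7: 38
New value at index 7: 29
Delta = 29 - 38 = -9
New sum = old_sum + delta = 42 + (-9) = 33

Answer: 33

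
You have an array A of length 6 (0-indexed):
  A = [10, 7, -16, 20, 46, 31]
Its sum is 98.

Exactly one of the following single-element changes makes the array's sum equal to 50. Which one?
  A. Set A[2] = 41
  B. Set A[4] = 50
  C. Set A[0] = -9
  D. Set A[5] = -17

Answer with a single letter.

Option A: A[2] -16->41, delta=57, new_sum=98+(57)=155
Option B: A[4] 46->50, delta=4, new_sum=98+(4)=102
Option C: A[0] 10->-9, delta=-19, new_sum=98+(-19)=79
Option D: A[5] 31->-17, delta=-48, new_sum=98+(-48)=50 <-- matches target

Answer: D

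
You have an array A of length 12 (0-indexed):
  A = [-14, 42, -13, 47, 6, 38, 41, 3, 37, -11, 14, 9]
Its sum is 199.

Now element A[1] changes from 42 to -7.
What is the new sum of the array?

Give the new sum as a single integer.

Old value at index 1: 42
New value at index 1: -7
Delta = -7 - 42 = -49
New sum = old_sum + delta = 199 + (-49) = 150

Answer: 150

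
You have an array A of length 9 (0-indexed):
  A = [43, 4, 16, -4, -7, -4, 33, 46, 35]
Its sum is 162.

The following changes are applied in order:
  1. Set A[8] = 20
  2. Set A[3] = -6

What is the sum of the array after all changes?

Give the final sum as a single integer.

Initial sum: 162
Change 1: A[8] 35 -> 20, delta = -15, sum = 147
Change 2: A[3] -4 -> -6, delta = -2, sum = 145

Answer: 145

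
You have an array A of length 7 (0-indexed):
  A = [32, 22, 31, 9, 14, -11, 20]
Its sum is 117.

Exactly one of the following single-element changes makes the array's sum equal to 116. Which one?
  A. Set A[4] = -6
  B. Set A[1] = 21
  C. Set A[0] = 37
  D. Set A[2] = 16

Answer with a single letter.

Answer: B

Derivation:
Option A: A[4] 14->-6, delta=-20, new_sum=117+(-20)=97
Option B: A[1] 22->21, delta=-1, new_sum=117+(-1)=116 <-- matches target
Option C: A[0] 32->37, delta=5, new_sum=117+(5)=122
Option D: A[2] 31->16, delta=-15, new_sum=117+(-15)=102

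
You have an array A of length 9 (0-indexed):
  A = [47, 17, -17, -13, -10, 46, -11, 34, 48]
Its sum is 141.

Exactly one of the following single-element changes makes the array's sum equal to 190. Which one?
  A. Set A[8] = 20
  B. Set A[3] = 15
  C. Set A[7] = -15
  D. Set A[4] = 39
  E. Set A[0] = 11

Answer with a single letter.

Answer: D

Derivation:
Option A: A[8] 48->20, delta=-28, new_sum=141+(-28)=113
Option B: A[3] -13->15, delta=28, new_sum=141+(28)=169
Option C: A[7] 34->-15, delta=-49, new_sum=141+(-49)=92
Option D: A[4] -10->39, delta=49, new_sum=141+(49)=190 <-- matches target
Option E: A[0] 47->11, delta=-36, new_sum=141+(-36)=105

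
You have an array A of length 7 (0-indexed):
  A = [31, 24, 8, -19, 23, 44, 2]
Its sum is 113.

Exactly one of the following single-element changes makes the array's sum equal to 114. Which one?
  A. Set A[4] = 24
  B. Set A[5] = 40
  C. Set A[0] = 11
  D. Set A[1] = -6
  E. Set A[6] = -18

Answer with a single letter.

Answer: A

Derivation:
Option A: A[4] 23->24, delta=1, new_sum=113+(1)=114 <-- matches target
Option B: A[5] 44->40, delta=-4, new_sum=113+(-4)=109
Option C: A[0] 31->11, delta=-20, new_sum=113+(-20)=93
Option D: A[1] 24->-6, delta=-30, new_sum=113+(-30)=83
Option E: A[6] 2->-18, delta=-20, new_sum=113+(-20)=93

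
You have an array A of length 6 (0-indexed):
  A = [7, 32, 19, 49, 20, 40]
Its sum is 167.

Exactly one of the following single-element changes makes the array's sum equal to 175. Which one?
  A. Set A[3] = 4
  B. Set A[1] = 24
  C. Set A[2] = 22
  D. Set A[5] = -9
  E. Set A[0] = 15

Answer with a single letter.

Option A: A[3] 49->4, delta=-45, new_sum=167+(-45)=122
Option B: A[1] 32->24, delta=-8, new_sum=167+(-8)=159
Option C: A[2] 19->22, delta=3, new_sum=167+(3)=170
Option D: A[5] 40->-9, delta=-49, new_sum=167+(-49)=118
Option E: A[0] 7->15, delta=8, new_sum=167+(8)=175 <-- matches target

Answer: E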